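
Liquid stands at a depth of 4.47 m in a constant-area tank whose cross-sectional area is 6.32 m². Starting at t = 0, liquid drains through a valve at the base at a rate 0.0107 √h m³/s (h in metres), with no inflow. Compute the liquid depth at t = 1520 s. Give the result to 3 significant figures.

0.685 m

Volume balance on the tank: A dh/dt = −0.0107 √h.
∫ h^(−1/2) dh = −(0.0107/A) ∫ dt, giving 2√h = 2√h₀ − (0.0107/A) t.
√h = √4.47 − 0.0107·1520/(2·6.32) = 2.1142 − 1.2867 = 0.82753.
h = 0.82753² = 0.68480 m.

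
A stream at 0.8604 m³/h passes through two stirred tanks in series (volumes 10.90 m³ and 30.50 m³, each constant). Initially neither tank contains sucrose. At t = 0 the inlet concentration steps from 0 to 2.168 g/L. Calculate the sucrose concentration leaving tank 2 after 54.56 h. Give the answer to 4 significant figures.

Species balance on tank i: dCᵢ/dt = (Cᵢ₋₁ − Cᵢ)/τᵢ with τᵢ = Vᵢ/Q.
τ₁ = 10.90/0.8604 = 12.6685 h; τ₂ = 30.50/0.8604 = 35.4486 h.
Solving the cascade with C₁(0)=C₂(0)=0 gives C₂(t) = C_in[1 − (τ₁ e^(−t/τ₁) − τ₂ e^(−t/τ₂))/(τ₁ − τ₂)].
At t = 54.56: e^(−t/τ₁) = 0.0134775, e^(−t/τ₂) = 0.214568.
C₂ = 2.168·[1 − (12.6685·0.0134775 − 35.4486·0.214568)/(-22.7801)] = 2.168·0.673601 = 1.46037 g/L.

1.460 g/L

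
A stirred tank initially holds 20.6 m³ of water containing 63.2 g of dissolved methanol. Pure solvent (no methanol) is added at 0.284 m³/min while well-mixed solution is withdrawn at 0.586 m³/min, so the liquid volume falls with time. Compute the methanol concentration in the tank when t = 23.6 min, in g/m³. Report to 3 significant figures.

2.06 g/m³

Total volume: dV/dt = Q_in − Q_out = -0.30200 m³/min, so V(t) = 20.6 − 0.30200 t and V(23.6) = 13.473 m³.
Species balance (pure solvent in): dm/dt = −Q_out · m/V(t).
dm/m = −Q_out dt/(V₀ − 0.30200 t); integrating gives ln(m/m₀) = −(Q_out/(Q_in−Q_out)) ln(V/V₀).
m = m₀ (V₀/V)^(Q_out/(Q_in−Q_out)) = 63.2 × (20.6/13.473)^(-1.9404) = 27.726 g.
C = m/V = 27.726/13.473 = 2.0579 g/m³.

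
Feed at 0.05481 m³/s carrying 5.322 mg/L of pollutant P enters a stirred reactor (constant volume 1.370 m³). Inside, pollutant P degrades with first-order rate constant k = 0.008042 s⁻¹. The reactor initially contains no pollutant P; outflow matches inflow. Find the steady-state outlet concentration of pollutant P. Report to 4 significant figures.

Accumulation = in − out − consumed: V dC/dt = Q C_in − Q C − k V C.
Steady state (dC/dt = 0): C_ss = Q C_in/(Q + kV) = C_in/(1 + kV/Q).
C_ss = 0.05481·5.322/(0.05481 + 0.008042·1.370) = 0.291699/0.0658275 = 4.43126 mg/L.

4.431 mg/L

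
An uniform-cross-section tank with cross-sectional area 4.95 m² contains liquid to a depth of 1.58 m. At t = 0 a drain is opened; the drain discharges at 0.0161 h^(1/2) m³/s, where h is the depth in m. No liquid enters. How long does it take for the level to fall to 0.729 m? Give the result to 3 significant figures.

248 s

With no inflow, A dh/dt = −0.0161 √h.
∫ h^(−1/2) dh = −(0.0161/A) ∫ dt, giving 2√h = 2√h₀ − (0.0161/A) t.
t = 2A(√h₀ − √h)/0.0161 = 2·4.95·(√1.58 − √0.729)/0.0161
  = 9.9000 × (1.2570 − 0.85381) / 0.0161 = 247.91 s.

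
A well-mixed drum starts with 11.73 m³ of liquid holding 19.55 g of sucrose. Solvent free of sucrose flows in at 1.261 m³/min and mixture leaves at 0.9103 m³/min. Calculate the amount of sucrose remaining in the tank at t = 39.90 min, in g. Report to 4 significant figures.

Let m(t) be the amount of sucrose. Volume: V(t) = V₀ + (Q_in − Q_out) t = 11.73 + 0.350700 t; V(39.90) = 25.7229 m³.
Species balance (pure solvent in): dm/dt = −Q_out · m/V(t).
dm/m = −Q_out dt/(V₀ + 0.350700 t); integrating gives ln(m/m₀) = −(Q_out/(Q_in−Q_out)) ln(V/V₀).
m = m₀ (V₀/V)^(Q_out/(Q_in−Q_out)) = 19.55 × (11.73/25.7229)^(2.59567) = 2.54663 g.

2.547 g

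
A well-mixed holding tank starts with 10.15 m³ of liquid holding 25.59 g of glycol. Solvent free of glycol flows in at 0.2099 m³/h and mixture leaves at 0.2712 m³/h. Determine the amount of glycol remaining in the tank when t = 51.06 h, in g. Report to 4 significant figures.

5.008 g

Let m(t) be the amount of glycol. Volume: V(t) = V₀ + (Q_in − Q_out) t = 10.15 − 0.0613000 t; V(51.06) = 7.02002 m³.
No glycol enters, so dm/dt = −Q_out · (m/V).
dm/m = −Q_out dt/(V₀ − 0.0613000 t); integrating gives ln(m/m₀) = −(Q_out/(Q_in−Q_out)) ln(V/V₀).
m = m₀ (V₀/V)^(Q_out/(Q_in−Q_out)) = 25.59 × (10.15/7.02002)^(-4.42414) = 5.00775 g.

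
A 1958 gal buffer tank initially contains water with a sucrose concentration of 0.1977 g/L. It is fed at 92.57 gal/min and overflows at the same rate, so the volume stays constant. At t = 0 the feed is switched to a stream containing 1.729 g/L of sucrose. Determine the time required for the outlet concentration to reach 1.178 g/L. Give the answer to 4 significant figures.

21.62 min

Accumulation = in − out for the solute gives V dC/dt = Q(C_in − C), so τ = V/Q = 21.1516 min.
C(t) = C_in + (C₀ − C_in) e^(−t/τ). Set C = 1.178 and solve for t:
e^(−t/τ) = (C − C_in)/(C₀ − C_in) = (1.178 − 1.729)/(0.1977 − 1.729) = 0.359825
t = −τ ln(…) = 21.1516 × 1.02214 = 21.6198 min.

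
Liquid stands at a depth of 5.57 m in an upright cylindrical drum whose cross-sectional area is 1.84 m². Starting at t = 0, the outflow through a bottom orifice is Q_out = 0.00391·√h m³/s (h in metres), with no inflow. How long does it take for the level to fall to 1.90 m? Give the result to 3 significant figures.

924 s

A dh/dt = −Q_out = −0.00391 √h.
This is separable: 2 d(√h)/dt = −0.00391/A, so √h = √h₀ − (0.00391/(2A)) t.
t = 2A(√h₀ − √h)/0.00391 = 2·1.84·(√5.57 − √1.90)/0.00391
  = 3.6800 × (2.3601 − 1.3784) / 0.00391 = 923.93 s.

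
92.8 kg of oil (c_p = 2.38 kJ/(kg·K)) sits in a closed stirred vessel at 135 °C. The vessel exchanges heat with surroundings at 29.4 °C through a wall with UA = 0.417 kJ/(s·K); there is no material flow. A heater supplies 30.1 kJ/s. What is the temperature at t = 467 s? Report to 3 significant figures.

M c_p dT/dt = −UA(T − T_amb) + Q̇.
dT/dt = (T_ss − T)/τ with T_ss = T_amb + Q̇/UA = 29.4 + 30.1/0.417 = 101.58 °C, τ = M c_p/UA = 92.8·2.38/0.417 = 529.65 s.
Integrating: T(t) = T_ss + (T₀ − T_ss) e^(−t/τ).
T(467) = 101.58 + (33.418)·0.41407 = 115.42 °C.

115 °C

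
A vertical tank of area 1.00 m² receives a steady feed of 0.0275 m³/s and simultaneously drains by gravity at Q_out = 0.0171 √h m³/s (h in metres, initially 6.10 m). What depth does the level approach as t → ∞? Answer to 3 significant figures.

2.59 m

Unsteady balance on liquid volume: A dh/dt = Q_in − 0.0171 √h. At steady state dh/dt = 0:
Q_in = 0.0171 √h_ss ⇒ √h_ss = 0.0275/0.0171 = 1.6082.
h_ss = 1.6082² = 2.5863 m. (Since h₀ = 6.10 m > h_ss, the level will fall toward this value.)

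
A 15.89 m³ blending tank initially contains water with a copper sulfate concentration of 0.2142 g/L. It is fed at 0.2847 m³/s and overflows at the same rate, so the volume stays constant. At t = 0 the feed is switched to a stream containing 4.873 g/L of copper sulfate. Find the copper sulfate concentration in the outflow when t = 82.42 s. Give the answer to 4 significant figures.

Unsteady species balance (constant V, well mixed): V dC/dt = Q(C_in − C).
Time constant τ = V/Q = 15.89/0.2847 = 55.8131 s.
C approaches C_in exponentially: C(t) = C_in + (C₀ − C_in) e^(−t/τ).
C(82.42) = 4.873 + (0.2142 − 4.873)·e^(−82.42/55.8131) = 4.873 + (-4.65880)·0.228387 = 3.80899 g/L.

3.809 g/L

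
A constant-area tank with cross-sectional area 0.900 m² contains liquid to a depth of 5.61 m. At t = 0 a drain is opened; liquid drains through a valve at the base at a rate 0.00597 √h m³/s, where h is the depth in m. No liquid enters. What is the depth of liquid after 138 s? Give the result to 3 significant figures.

A dh/dt = −Q_out = −0.00597 √h.
Separate and integrate: 2(√h − √h₀) = −(0.00597/A) t.
√h = √5.61 − 0.00597·138/(2·0.900) = 2.3685 − 0.45770 = 1.9108.
h = 1.9108² = 3.6513 m.

3.65 m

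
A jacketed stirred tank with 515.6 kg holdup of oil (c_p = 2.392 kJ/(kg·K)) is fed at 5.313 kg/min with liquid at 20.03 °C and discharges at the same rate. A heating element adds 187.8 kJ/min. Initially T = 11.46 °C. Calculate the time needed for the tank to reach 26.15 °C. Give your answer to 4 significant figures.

M c_p dT/dt = ṁ c_p (T_in − T) + Q̇.
τ = M/ṁ = 97.0450 min; T_ss = T_in + Q̇/(ṁ c_p) = 34.8073 °C.
T(t) = T_ss + (T₀ − T_ss) e^(−t/τ). Set T = 26.15:
e^(−t/τ) = (26.15 − 34.8073)/(11.46 − 34.8073) = 0.370805
t = −97.0450 · ln(0.370805) = 96.2764 min.

96.28 min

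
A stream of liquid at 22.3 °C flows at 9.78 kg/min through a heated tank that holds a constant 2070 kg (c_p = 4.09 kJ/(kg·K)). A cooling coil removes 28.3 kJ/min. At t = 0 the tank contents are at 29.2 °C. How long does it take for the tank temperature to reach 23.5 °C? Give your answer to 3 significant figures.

M c_p dT/dt = ṁ c_p (T_in − T) − Q̇.
τ = M/ṁ = 211.66 min; T_ss = T_in − Q̇/(ṁ c_p) = 21.593 °C.
T(t) = T_ss + (T₀ − T_ss) e^(−t/τ). Set T = 23.5:
e^(−t/τ) = (23.5 − 21.593)/(29.2 − 21.593) = 0.25074
t = −211.66 · ln(0.25074) = 292.79 min.

293 min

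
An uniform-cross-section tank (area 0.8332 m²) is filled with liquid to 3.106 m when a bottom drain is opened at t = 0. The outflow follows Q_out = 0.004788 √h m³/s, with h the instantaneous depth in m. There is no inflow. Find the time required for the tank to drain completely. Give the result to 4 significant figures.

Volume balance on the tank: A dh/dt = −0.004788 √h.
Separate and integrate: 2(√h − √h₀) = −(0.004788/A) t.
Tank is empty when √h = 0: t_empty = 2A√h₀/0.004788.
t_empty = 2·0.8332·√3.106/0.004788 = 1.66640·1.76238/0.004788 = 613.375 s.

613.4 s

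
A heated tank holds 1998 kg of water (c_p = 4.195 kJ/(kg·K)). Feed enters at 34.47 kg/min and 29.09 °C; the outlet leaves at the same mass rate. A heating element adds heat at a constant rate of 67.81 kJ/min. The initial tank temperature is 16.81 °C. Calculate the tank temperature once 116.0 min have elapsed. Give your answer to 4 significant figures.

27.84 °C

M c_p dT/dt = ṁ c_p (T_in − T) + Q̇.
τ = M/ṁ = 57.9634 min; T_ss = T_in + Q̇/(ṁ c_p) = 29.09 + 67.81/(34.47·4.195) = 29.5589 °C.
T approaches T_ss exponentially: T(t) = T_ss + (T₀ − T_ss) e^(−t/τ).
T(116.0) = 29.5589 + (-12.7489)·e^(−116.0/57.9634) = 29.5589 + (-12.7489)·0.135165 = 27.8357 °C.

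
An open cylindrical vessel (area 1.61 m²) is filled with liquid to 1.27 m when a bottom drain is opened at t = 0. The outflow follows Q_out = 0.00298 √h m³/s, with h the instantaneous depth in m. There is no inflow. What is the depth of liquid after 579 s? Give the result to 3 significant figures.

With no inflow, A dh/dt = −0.00298 √h.
∫ h^(−1/2) dh = −(0.00298/A) ∫ dt, giving 2√h = 2√h₀ − (0.00298/A) t.
√h = √1.27 − 0.00298·579/(2·1.61) = 1.1269 − 0.53584 = 0.59110.
h = 0.59110² = 0.34940 m.

0.349 m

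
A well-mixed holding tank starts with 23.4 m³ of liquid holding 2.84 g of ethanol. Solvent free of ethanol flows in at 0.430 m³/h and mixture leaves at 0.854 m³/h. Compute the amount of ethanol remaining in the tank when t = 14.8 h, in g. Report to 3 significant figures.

1.51 g

Let m(t) be the amount of ethanol. Volume: V(t) = V₀ + (Q_in − Q_out) t = 23.4 − 0.42400 t; V(14.8) = 17.125 m³.
Species balance (pure solvent in): dm/dt = −Q_out · m/V(t).
Separate: dm/m = −Q_out dt/V(t) ⇒ ln(m/m₀) = −(Q_out/(Q_in−Q_out)) ln(V/V₀).
m = m₀ (V₀/V)^(Q_out/(Q_in−Q_out)) = 2.84 × (23.4/17.125)^(-2.0142) = 1.5143 g.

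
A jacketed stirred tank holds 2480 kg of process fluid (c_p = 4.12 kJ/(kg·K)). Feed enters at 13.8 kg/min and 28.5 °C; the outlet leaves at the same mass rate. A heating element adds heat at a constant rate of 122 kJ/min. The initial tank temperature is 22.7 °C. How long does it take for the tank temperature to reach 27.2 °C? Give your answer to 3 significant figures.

150 min

Unsteady energy balance on the tank contents: M c_p dT/dt = ṁ c_p (T_in − T) + 122.
τ = M/ṁ = 179.71 min; T_ss = T_in + Q̇/(ṁ c_p) = 30.646 °C.
T(t) = T_ss + (T₀ − T_ss) e^(−t/τ). Set T = 27.2:
e^(−t/τ) = (27.2 − 30.646)/(22.7 − 30.646) = 0.43366
t = −179.71 · ln(0.43366) = 150.15 min.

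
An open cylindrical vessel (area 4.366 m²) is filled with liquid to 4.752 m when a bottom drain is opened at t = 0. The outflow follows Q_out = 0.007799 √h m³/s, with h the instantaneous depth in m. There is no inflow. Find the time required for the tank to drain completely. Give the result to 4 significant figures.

2441 s

Accumulation of liquid (constant cross-section A): A dh/dt = −0.007799 √h.
This is separable: 2 d(√h)/dt = −0.007799/A, so √h = √h₀ − (0.007799/(2A)) t.
Tank is empty when √h = 0: t_empty = 2A√h₀/0.007799.
t_empty = 2·4.366·√4.752/0.007799 = 8.73200·2.17991/0.007799 = 2440.69 s.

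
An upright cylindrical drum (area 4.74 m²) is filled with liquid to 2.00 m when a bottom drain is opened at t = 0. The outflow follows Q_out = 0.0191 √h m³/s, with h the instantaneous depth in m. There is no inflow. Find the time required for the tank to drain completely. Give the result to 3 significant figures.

702 s

A dh/dt = −Q_out = −0.0191 √h.
∫ h^(−1/2) dh = −(0.0191/A) ∫ dt, giving 2√h = 2√h₀ − (0.0191/A) t.
Tank is empty when √h = 0: t_empty = 2A√h₀/0.0191.
t_empty = 2·4.74·√2.00/0.0191 = 9.4800·1.4142/0.0191 = 701.92 s.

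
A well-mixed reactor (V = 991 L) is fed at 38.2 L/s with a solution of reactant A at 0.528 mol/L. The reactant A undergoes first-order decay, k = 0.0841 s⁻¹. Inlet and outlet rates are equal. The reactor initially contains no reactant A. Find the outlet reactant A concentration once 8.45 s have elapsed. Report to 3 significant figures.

V dC/dt = Q(C_in − C) − k V C.
This is linear with rate a = Q/V + k = 0.12265 s⁻¹.
C_ss = Q C_in/(Q + kV) = 0.16595 mol/L; C(t) = C_ss + (C₀ − C_ss) e^(−a t).
C(8.45) = 0.16595 + (-0.16595)·e^(−0.12265·8.45) = 0.16595 + (-0.16595)·0.35474 = 0.10708 mol/L.

0.107 mol/L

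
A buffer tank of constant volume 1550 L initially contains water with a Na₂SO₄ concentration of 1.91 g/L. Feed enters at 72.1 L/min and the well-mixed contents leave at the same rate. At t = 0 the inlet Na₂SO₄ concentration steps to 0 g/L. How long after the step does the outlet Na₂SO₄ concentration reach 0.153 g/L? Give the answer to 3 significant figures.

54.3 min

Transient balance on the dissolved component: V dC/dt = Q(C_in − C), so τ = V/Q = 21.498 min.
C(t) = C_in + (C₀ − C_in) e^(−t/τ). Set C = 0.153 and solve for t:
e^(−t/τ) = (C − C_in)/(C₀ − C_in) = (0.153 − 0)/(1.91 − 0) = 0.080105
t = −τ ln(…) = 21.498 × 2.5244 = 54.270 min.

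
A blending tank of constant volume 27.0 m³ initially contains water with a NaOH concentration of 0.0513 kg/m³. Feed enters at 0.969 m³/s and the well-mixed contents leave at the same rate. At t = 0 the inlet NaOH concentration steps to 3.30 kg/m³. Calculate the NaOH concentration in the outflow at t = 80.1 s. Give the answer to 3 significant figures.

Species balance on the tank: V dC/dt = Q(C_in − C).
So dC/dt = (C_in − C)/τ with τ = V/Q = 27.0/0.969 = 27.864 s.
Integrating: C(t) = C_in + (C₀ − C_in) e^(−t/τ).
C(80.1) = 3.30 + (0.0513 − 3.30)·e^(−80.1/27.864) = 3.30 + (-3.2487)·0.056433 = 3.1167 kg/m³.

3.12 kg/m³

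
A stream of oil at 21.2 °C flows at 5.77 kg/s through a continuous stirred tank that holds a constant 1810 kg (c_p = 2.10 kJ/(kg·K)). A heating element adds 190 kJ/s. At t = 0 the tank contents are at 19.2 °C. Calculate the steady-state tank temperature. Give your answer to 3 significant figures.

36.9 °C

Energy balance: M c_p dT/dt = ṁ c_p (T_in − T) + 190.
At steady state dT/dt = 0 ⇒ T_ss = T_in + Q̇/(ṁ c_p) = 21.2 + 190/(5.77·2.10) = 36.880 °C.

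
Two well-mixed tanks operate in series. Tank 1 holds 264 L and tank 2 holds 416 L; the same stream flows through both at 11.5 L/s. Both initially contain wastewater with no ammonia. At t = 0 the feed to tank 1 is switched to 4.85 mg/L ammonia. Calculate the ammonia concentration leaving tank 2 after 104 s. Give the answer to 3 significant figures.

4.19 mg/L

Time constants: τᵢ = Vᵢ/Q for each well-mixed tank.
τ₁ = 264/11.5 = 22.957 s; τ₂ = 416/11.5 = 36.174 s.
Tank 1: C₁ = C_in(1 − e^(−t/τ₁)). Tank 2 (τ₁ ≠ τ₂): C₂ = C_in[1 − (τ₁ e^(−t/τ₁) − τ₂ e^(−t/τ₂))/(τ₁ − τ₂)].
At t = 104: e^(−t/τ₁) = 0.010777, e^(−t/τ₂) = 0.056416.
C₂ = 4.85·[1 − (22.957·0.010777 − 36.174·0.056416)/(-13.217)] = 4.85·0.86432 = 4.1919 mg/L.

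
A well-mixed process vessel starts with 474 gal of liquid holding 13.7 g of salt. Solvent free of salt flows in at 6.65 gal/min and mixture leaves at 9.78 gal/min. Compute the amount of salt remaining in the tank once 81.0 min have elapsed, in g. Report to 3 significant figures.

1.25 g

Let m(t) be the amount of salt. Volume: V(t) = V₀ + (Q_in − Q_out) t = 474 − 3.1300 t; V(81.0) = 220.47 gal.
Species balance (pure solvent in): dm/dt = −Q_out · m/V(t).
dm/m = −Q_out dt/(V₀ − 3.1300 t); integrating gives ln(m/m₀) = −(Q_out/(Q_in−Q_out)) ln(V/V₀).
m = m₀ (V₀/V)^(Q_out/(Q_in−Q_out)) = 13.7 × (474/220.47)^(-3.1246) = 1.2532 g.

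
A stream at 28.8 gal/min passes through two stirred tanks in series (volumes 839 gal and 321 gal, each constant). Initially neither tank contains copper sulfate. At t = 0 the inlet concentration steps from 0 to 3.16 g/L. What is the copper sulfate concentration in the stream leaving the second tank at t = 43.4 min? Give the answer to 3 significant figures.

2.05 g/L

Each tank obeys Vᵢ dCᵢ/dt = Q(Cᵢ₋₁ − Cᵢ), so τᵢ = Vᵢ/Q.
τ₁ = 839/28.8 = 29.132 min; τ₂ = 321/28.8 = 11.146 min.
Solving the cascade with C₁(0)=C₂(0)=0 gives C₂(t) = C_in[1 − (τ₁ e^(−t/τ₁) − τ₂ e^(−t/τ₂))/(τ₁ − τ₂)].
At t = 43.4: e^(−t/τ₁) = 0.22542, e^(−t/τ₂) = 0.020367.
C₂ = 3.16·[1 − (29.132·0.22542 − 11.146·0.020367)/(17.986)] = 3.16·0.64750 = 2.0461 g/L.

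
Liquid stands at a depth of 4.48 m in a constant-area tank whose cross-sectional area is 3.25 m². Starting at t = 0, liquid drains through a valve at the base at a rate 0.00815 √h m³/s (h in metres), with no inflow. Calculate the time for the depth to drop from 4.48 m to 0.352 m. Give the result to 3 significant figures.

A dh/dt = −Q_out = −0.00815 √h.
∫ h^(−1/2) dh = −(0.00815/A) ∫ dt, giving 2√h = 2√h₀ − (0.00815/A) t.
t = 2A(√h₀ − √h)/0.00815 = 2·3.25·(√4.48 − √0.352)/0.00815
  = 6.5000 × (2.1166 − 0.59330) / 0.00815 = 1214.9 s.

1210 s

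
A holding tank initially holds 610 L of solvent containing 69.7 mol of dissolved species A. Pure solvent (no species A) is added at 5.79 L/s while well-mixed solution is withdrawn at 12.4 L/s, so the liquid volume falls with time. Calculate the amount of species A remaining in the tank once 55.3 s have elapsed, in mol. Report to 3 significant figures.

12.5 mol

Let m(t) be the amount of species A. Volume: V(t) = V₀ + (Q_in − Q_out) t = 610 − 6.6100 t; V(55.3) = 244.47 L.
Species balance (pure solvent in): dm/dt = −Q_out · m/V(t).
Separate: dm/m = −Q_out dt/V(t) ⇒ ln(m/m₀) = −(Q_out/(Q_in−Q_out)) ln(V/V₀).
m = m₀ (V₀/V)^(Q_out/(Q_in−Q_out)) = 69.7 × (610/244.47)^(-1.8759) = 12.539 mol.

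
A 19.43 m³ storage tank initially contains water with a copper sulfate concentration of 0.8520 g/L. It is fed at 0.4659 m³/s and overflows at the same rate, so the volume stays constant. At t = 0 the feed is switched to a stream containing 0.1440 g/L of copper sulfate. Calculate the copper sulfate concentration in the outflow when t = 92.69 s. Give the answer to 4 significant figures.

Transient balance on the dissolved component: V dC/dt = Q(C_in − C).
Time constant τ = V/Q = 19.43/0.4659 = 41.7042 s.
Integrating: C(t) = C_in + (C₀ − C_in) e^(−t/τ).
C(92.69) = 0.1440 + (0.8520 − 0.1440)·e^(−92.69/41.7042) = 0.1440 + (0.708000)·0.108332 = 0.220699 g/L.

0.2207 g/L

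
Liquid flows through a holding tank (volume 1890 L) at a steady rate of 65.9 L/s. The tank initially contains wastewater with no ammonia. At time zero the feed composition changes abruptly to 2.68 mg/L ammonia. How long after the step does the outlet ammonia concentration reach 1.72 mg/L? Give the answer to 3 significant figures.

29.4 s

Species balance: V dC/dt = Q(C_in − C) ⇒ τ = V/Q = 28.680 s.
C(t) = C_in + (C₀ − C_in) e^(−t/τ). Set C = 1.72 and solve for t:
e^(−t/τ) = (C − C_in)/(C₀ − C_in) = (1.72 − 2.68)/(0 − 2.68) = 0.35821
t = −τ ln(…) = 28.680 × 1.0266 = 29.444 s.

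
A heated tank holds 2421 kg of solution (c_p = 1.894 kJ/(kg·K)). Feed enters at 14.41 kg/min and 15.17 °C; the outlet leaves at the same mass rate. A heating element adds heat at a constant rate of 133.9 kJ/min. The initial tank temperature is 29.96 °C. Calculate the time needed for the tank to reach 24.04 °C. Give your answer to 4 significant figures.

M c_p dT/dt = ṁ c_p (T_in − T) + Q̇.
τ = M/ṁ = 168.008 min; T_ss = T_in + Q̇/(ṁ c_p) = 20.0761 °C.
T(t) = T_ss + (T₀ − T_ss) e^(−t/τ). Set T = 24.04:
e^(−t/τ) = (24.04 − 20.0761)/(29.96 − 20.0761) = 0.401046
t = −168.008 · ln(0.401046) = 153.506 min.

153.5 min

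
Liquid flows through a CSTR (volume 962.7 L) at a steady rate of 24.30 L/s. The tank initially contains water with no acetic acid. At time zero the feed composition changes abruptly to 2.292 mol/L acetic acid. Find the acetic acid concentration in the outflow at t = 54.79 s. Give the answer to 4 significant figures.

1.717 mol/L

Transient balance on the dissolved component: V dC/dt = Q(C_in − C).
So dC/dt = (C_in − C)/τ with τ = V/Q = 962.7/24.30 = 39.6173 s.
Integrating: C(t) = C_in + (C₀ − C_in) e^(−t/τ).
C(54.79) = 2.292 + (0 − 2.292)·e^(−54.79/39.6173) = 2.292 + (-2.29200)·0.250829 = 1.71710 mol/L.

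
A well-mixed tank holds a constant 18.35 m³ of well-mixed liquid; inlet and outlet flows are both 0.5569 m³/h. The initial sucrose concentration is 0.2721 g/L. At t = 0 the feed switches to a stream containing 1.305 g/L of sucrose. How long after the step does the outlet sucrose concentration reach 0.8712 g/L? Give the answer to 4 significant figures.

Species balance: V dC/dt = Q(C_in − C) ⇒ τ = V/Q = 32.9503 h.
C(t) = C_in + (C₀ − C_in) e^(−t/τ). Set C = 0.8712 and solve for t:
e^(−t/τ) = (C − C_in)/(C₀ − C_in) = (0.8712 − 1.305)/(0.2721 − 1.305) = 0.419983
t = −τ ln(…) = 32.9503 × 0.867542 = 28.5857 h.

28.59 h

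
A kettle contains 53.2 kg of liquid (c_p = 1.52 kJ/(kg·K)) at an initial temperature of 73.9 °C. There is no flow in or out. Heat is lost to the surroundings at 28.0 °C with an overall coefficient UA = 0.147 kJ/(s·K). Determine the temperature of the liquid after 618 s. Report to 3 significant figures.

42.9 °C

M c_p dT/dt = −UA(T − T_amb).
dT/dt = (T_ss − T)/τ with T_ss = T_amb = 28.000 °C, τ = M c_p/UA = 53.2·1.52/0.147 = 550.10 s.
This is linear first-order; T(t) = T_ss + (T₀ − T_ss) e^(−t/τ).
T(618) = 28.000 + (45.900)·0.32516 = 42.925 °C.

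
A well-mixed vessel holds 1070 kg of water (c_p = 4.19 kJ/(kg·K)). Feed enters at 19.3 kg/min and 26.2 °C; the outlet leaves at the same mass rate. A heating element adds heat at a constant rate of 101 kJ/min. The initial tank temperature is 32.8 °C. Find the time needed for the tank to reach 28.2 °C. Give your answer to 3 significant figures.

Energy balance: M c_p dT/dt = ṁ c_p (T_in − T) + 101.
τ = M/ṁ = 55.440 min; T_ss = T_in + Q̇/(ṁ c_p) = 27.449 °C.
T(t) = T_ss + (T₀ − T_ss) e^(−t/τ). Set T = 28.2:
e^(−t/τ) = (28.2 − 27.449)/(32.8 − 27.449) = 0.14035
t = −55.440 · ln(0.14035) = 108.86 min.

109 min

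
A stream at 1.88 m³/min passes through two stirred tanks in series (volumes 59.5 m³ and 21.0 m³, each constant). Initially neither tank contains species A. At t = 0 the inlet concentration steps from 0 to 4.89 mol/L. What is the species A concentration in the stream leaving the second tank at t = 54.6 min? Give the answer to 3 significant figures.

Time constants: τᵢ = Vᵢ/Q for each well-mixed tank.
τ₁ = 59.5/1.88 = 31.649 min; τ₂ = 21.0/1.88 = 11.170 min.
Tank 1: C₁ = C_in(1 − e^(−t/τ₁)). Tank 2 (τ₁ ≠ τ₂): C₂ = C_in[1 − (τ₁ e^(−t/τ₁) − τ₂ e^(−t/τ₂))/(τ₁ − τ₂)].
At t = 54.6: e^(−t/τ₁) = 0.17814, e^(−t/τ₂) = 0.0075365.
C₂ = 4.89·[1 − (31.649·0.17814 − 11.170·0.0075365)/(20.479)] = 4.89·0.72880 = 3.5638 mol/L.

3.56 mol/L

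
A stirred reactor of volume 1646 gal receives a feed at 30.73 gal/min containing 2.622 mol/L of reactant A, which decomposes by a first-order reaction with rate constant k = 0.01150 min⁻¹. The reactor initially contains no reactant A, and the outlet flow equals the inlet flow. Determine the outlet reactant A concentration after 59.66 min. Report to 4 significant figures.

1.354 mol/L

Species balance: V dC/dt = Q C_in − Q C − k V C.
This is linear with rate a = Q/V + k = 0.0301695 min⁻¹.
C_ss = Q C_in/(Q + kV) = 1.62255 mol/L; C(t) = C_ss + (C₀ − C_ss) e^(−a t).
C(59.66) = 1.62255 + (-1.62255)·e^(−0.0301695·59.66) = 1.62255 + (-1.62255)·0.165313 = 1.35432 mol/L.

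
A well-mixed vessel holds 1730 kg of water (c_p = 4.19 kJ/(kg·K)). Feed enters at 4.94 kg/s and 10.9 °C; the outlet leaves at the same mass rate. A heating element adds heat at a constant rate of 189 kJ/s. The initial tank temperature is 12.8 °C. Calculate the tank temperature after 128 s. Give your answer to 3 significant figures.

15.0 °C

M c_p dT/dt = ṁ c_p (T_in − T) + Q̇.
τ = M/ṁ = 350.20 s; T_ss = T_in + Q̇/(ṁ c_p) = 10.9 + 189/(4.94·4.19) = 20.031 °C.
T approaches T_ss exponentially: T(t) = T_ss + (T₀ − T_ss) e^(−t/τ).
T(128) = 20.031 + (-7.2311)·e^(−128/350.20) = 20.031 + (-7.2311)·0.69385 = 15.014 °C.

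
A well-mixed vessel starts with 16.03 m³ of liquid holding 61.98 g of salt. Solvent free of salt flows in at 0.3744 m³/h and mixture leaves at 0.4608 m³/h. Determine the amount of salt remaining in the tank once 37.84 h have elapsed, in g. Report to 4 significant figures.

Total volume: dV/dt = Q_in − Q_out = -0.0864000 m³/h, so V(t) = 16.03 − 0.0864000 t and V(37.84) = 12.7606 m³.
Species balance (pure solvent in): dm/dt = −Q_out · m/V(t).
dm/m = −Q_out dt/(V₀ − 0.0864000 t); integrating gives ln(m/m₀) = −(Q_out/(Q_in−Q_out)) ln(V/V₀).
m = m₀ (V₀/V)^(Q_out/(Q_in−Q_out)) = 61.98 × (16.03/12.7606)^(-5.33333) = 18.3621 g.

18.36 g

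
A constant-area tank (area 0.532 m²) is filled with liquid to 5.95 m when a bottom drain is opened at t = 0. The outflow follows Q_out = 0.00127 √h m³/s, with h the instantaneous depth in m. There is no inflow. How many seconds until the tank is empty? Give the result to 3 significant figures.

A dh/dt = −Q_out = −0.00127 √h.
Separate and integrate: 2(√h − √h₀) = −(0.00127/A) t.
Set h = 0: 2√h₀ = (0.00127/A) t_empty ⇒ t_empty = 2A√h₀/0.00127.
t_empty = 2·0.532·√5.95/0.00127 = 1.0640·2.4393/0.00127 = 2043.6 s.

2040 s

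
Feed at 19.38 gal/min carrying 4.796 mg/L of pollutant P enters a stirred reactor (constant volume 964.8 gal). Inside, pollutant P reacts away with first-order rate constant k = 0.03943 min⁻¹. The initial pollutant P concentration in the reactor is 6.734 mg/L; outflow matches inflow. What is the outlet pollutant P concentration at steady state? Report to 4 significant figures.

1.619 mg/L

Species balance: V dC/dt = Q C_in − Q C − k V C.
At steady state: 0 = Q C_in − (Q + kV) C_ss, so C_ss = Q C_in/(Q + kV).
C_ss = 19.38·4.796/(19.38 + 0.03943·964.8) = 92.9465/57.4221 = 1.61865 mg/L.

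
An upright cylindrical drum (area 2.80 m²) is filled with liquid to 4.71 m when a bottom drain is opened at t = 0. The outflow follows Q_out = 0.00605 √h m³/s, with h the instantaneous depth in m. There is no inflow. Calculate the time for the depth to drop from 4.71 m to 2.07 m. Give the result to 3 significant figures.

677 s

With no inflow, A dh/dt = −0.00605 √h.
Separate and integrate: 2(√h − √h₀) = −(0.00605/A) t.
t = 2A(√h₀ − √h)/0.00605 = 2·2.80·(√4.71 − √2.07)/0.00605
  = 5.6000 × (2.1703 − 1.4387) / 0.00605 = 677.09 s.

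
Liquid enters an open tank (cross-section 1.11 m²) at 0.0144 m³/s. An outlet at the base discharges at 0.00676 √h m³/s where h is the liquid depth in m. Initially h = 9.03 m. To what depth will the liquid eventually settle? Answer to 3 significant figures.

Mass balance (ρ constant): A dh/dt = Q_in − 0.00676 √h. At steady state dh/dt = 0:
Q_in = 0.00676 √h_ss ⇒ √h_ss = 0.0144/0.00676 = 2.1302.
h_ss = 2.1302² = 4.5377 m. (Since h₀ = 9.03 m > h_ss, the level will fall toward this value.)

4.54 m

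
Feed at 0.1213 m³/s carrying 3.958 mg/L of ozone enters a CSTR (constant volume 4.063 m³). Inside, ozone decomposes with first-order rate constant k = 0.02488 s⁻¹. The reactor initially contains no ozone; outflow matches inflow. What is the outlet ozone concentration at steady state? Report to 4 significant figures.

Species balance: V dC/dt = Q C_in − Q C − k V C.
Steady state (dC/dt = 0): C_ss = Q C_in/(Q + kV) = C_in/(1 + kV/Q).
C_ss = 0.1213·3.958/(0.1213 + 0.02488·4.063) = 0.480105/0.222387 = 2.15887 mg/L.

2.159 mg/L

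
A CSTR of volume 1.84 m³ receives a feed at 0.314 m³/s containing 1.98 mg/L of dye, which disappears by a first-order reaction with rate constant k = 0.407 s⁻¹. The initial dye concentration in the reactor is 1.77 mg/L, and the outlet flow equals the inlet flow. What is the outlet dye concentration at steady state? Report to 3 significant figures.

0.585 mg/L

Accumulation = in − out − consumed: V dC/dt = Q C_in − Q C − k V C.
At steady state: 0 = Q C_in − (Q + kV) C_ss, so C_ss = Q C_in/(Q + kV).
C_ss = 0.314·1.98/(0.314 + 0.407·1.84) = 0.62172/1.0629 = 0.58494 mg/L.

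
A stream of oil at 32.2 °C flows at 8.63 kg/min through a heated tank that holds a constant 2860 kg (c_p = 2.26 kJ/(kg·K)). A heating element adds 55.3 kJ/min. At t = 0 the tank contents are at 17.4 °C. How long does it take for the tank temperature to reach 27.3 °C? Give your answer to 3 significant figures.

273 min

Unsteady energy balance on the tank contents: M c_p dT/dt = ṁ c_p (T_in − T) + 55.3.
τ = M/ṁ = 331.40 min; T_ss = T_in + Q̇/(ṁ c_p) = 35.035 °C.
T(t) = T_ss + (T₀ − T_ss) e^(−t/τ). Set T = 27.3:
e^(−t/τ) = (27.3 − 35.035)/(17.4 − 35.035) = 0.43863
t = −331.40 · ln(0.43863) = 273.11 min.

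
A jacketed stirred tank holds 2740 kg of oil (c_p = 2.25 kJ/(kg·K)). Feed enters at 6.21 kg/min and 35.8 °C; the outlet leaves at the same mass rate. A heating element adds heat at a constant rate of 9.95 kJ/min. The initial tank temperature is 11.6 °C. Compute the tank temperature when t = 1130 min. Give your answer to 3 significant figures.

34.6 °C

Energy balance: M c_p dT/dt = ṁ c_p (T_in − T) + 9.95.
Rearrange: dT/dt = (T_ss − T)/τ with τ = M/ṁ = 441.22 min and T_ss = T_in + Q̇/(ṁ c_p) = 36.512 °C.
Solution: T(t) = T_ss + (T₀ − T_ss) e^(−t/τ).
T(1130) = 36.512 + (-24.912)·e^(−1130/441.22) = 36.512 + (-24.912)·0.077223 = 34.588 °C.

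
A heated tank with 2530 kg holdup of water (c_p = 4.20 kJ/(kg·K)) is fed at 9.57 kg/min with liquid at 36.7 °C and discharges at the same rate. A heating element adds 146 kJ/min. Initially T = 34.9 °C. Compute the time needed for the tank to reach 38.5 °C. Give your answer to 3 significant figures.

Unsteady energy balance on the tank contents: M c_p dT/dt = ṁ c_p (T_in − T) + 146.
τ = M/ṁ = 264.37 min; T_ss = T_in + Q̇/(ṁ c_p) = 40.332 °C.
T(t) = T_ss + (T₀ − T_ss) e^(−t/τ). Set T = 38.5:
e^(−t/τ) = (38.5 − 40.332)/(34.9 − 40.332) = 0.33731
t = −264.37 · ln(0.33731) = 287.30 min.

287 min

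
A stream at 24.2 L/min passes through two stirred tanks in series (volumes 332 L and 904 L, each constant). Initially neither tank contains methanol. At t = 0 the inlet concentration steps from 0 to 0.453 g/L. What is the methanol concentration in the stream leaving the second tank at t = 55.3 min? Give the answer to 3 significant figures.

Time constants: τᵢ = Vᵢ/Q for each well-mixed tank.
τ₁ = 332/24.2 = 13.719 min; τ₂ = 904/24.2 = 37.355 min.
Solving the cascade with C₁(0)=C₂(0)=0 gives C₂(t) = C_in[1 − (τ₁ e^(−t/τ₁) − τ₂ e^(−t/τ₂))/(τ₁ − τ₂)].
At t = 55.3: e^(−t/τ₁) = 0.017758, e^(−t/τ₂) = 0.22755.
C₂ = 0.453·[1 − (13.719·0.017758 − 37.355·0.22755)/(-23.636)] = 0.453·0.65068 = 0.29476 g/L.

0.295 g/L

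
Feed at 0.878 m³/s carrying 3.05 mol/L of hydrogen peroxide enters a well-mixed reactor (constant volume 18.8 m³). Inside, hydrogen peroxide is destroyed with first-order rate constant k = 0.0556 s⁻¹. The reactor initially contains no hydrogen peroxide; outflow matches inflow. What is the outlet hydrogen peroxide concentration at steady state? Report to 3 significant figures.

1.39 mol/L

V dC/dt = Q(C_in − C) − k V C.
At steady state: 0 = Q C_in − (Q + kV) C_ss, so C_ss = Q C_in/(Q + kV).
C_ss = 0.878·3.05/(0.878 + 0.0556·18.8) = 2.6779/1.9233 = 1.3924 mol/L.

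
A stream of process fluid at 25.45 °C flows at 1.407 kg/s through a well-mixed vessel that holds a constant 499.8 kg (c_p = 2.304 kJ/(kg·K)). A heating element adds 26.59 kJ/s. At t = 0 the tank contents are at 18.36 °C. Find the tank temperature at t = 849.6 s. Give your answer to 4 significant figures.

32.25 °C

M c_p dT/dt = ṁ c_p (T_in − T) + Q̇.
τ = M/ṁ = 355.224 s; T_ss = T_in + Q̇/(ṁ c_p) = 25.45 + 26.59/(1.407·2.304) = 33.6524 °C.
Integrating: T(t) = T_ss + (T₀ − T_ss) e^(−t/τ).
T(849.6) = 33.6524 + (-15.2924)·e^(−849.6/355.224) = 33.6524 + (-15.2924)·0.0914712 = 32.2536 °C.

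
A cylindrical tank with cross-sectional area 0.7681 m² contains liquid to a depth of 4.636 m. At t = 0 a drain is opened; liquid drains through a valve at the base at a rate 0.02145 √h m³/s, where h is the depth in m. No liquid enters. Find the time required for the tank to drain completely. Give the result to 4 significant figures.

154.2 s

Accumulation of liquid (constant cross-section A): A dh/dt = −0.02145 √h.
∫ h^(−1/2) dh = −(0.02145/A) ∫ dt, giving 2√h = 2√h₀ − (0.02145/A) t.
Set h = 0: 2√h₀ = (0.02145/A) t_empty ⇒ t_empty = 2A√h₀/0.02145.
t_empty = 2·0.7681·√4.636/0.02145 = 1.53620·2.15314/0.02145 = 154.203 s.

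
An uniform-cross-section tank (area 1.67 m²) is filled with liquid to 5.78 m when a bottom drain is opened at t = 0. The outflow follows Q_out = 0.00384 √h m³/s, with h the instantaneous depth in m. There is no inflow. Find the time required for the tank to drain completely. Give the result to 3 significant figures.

A dh/dt = −Q_out = −0.00384 √h.
This is separable: 2 d(√h)/dt = −0.00384/A, so √h = √h₀ − (0.00384/(2A)) t.
Set h = 0: 2√h₀ = (0.00384/A) t_empty ⇒ t_empty = 2A√h₀/0.00384.
t_empty = 2·1.67·√5.78/0.00384 = 3.3400·2.4042/0.00384 = 2091.1 s.

2090 s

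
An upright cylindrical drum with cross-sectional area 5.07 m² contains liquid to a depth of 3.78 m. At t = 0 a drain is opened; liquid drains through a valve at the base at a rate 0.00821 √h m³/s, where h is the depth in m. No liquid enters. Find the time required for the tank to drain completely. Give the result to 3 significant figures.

2400 s

Mass balance (ρ constant): A dh/dt = −0.00821 √h.
∫ h^(−1/2) dh = −(0.00821/A) ∫ dt, giving 2√h = 2√h₀ − (0.00821/A) t.
Tank is empty when √h = 0: t_empty = 2A√h₀/0.00821.
t_empty = 2·5.07·√3.78/0.00821 = 10.140·1.9442/0.00821 = 2401.3 s.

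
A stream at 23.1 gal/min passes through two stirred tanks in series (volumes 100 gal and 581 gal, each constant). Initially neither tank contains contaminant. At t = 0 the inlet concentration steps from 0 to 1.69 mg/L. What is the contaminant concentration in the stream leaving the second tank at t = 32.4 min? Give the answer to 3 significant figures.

Time constants: τᵢ = Vᵢ/Q for each well-mixed tank.
τ₁ = 100/23.1 = 4.3290 min; τ₂ = 581/23.1 = 25.152 min.
Tank 1: C₁ = C_in(1 − e^(−t/τ₁)). Tank 2 (τ₁ ≠ τ₂): C₂ = C_in[1 − (τ₁ e^(−t/τ₁) − τ₂ e^(−t/τ₂))/(τ₁ − τ₂)].
At t = 32.4: e^(−t/τ₁) = 0.00056178, e^(−t/τ₂) = 0.27577.
C₂ = 1.69·[1 − (4.3290·0.00056178 − 25.152·0.27577)/(-20.823)] = 1.69·0.66702 = 1.1273 mg/L.

1.13 mg/L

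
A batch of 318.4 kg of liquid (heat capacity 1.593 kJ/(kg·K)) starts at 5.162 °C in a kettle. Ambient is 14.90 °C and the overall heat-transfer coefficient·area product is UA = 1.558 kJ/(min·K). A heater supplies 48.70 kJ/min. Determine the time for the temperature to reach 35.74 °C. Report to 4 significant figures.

446.0 min

Unsteady energy balance on the tank contents: M c_p dT/dt = −UA(T − T_amb) + Q̇.
τ = M c_p/UA = 325.553 min; T_ss = T_amb + Q̇/UA = 14.90 + 48.70/1.558 = 46.1580 °C.
T(t) = T_ss + (T₀ − T_ss)e^(−t/τ); set T = 35.74:
t = −τ ln[(T − T_ss)/(T₀ − T_ss)] = −325.553 · ln(0.254123) = 445.987 min.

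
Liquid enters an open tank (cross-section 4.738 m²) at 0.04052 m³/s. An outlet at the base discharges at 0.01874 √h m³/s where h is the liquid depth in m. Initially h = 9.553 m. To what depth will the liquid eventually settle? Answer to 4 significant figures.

A dh/dt = Q_in − 0.01874 √h. Steady state requires inflow = outflow:
Q_in = 0.01874 √h_ss ⇒ √h_ss = 0.04052/0.01874 = 2.16222.
h_ss = 2.16222² = 4.67519 m. (Since h₀ = 9.553 m > h_ss, the level will fall toward this value.)

4.675 m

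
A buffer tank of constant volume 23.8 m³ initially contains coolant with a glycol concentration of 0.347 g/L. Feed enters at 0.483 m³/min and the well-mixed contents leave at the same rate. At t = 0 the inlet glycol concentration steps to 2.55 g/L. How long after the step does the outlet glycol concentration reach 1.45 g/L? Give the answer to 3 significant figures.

34.2 min

Transient balance on the dissolved component: V dC/dt = Q(C_in − C), so τ = V/Q = 49.275 min.
C(t) = C_in + (C₀ − C_in) e^(−t/τ). Set C = 1.45 and solve for t:
e^(−t/τ) = (C − C_in)/(C₀ − C_in) = (1.45 − 2.55)/(0.347 − 2.55) = 0.49932
t = −τ ln(…) = 49.275 × 0.69451 = 34.222 min.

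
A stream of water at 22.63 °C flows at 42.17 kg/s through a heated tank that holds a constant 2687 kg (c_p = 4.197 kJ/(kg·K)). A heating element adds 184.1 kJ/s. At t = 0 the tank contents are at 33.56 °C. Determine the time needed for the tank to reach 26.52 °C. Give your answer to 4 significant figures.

79.28 s

M c_p dT/dt = ṁ c_p (T_in − T) + Q̇.
τ = M/ṁ = 63.7183 s; T_ss = T_in + Q̇/(ṁ c_p) = 23.6702 °C.
T(t) = T_ss + (T₀ − T_ss) e^(−t/τ). Set T = 26.52:
e^(−t/τ) = (26.52 − 23.6702)/(33.56 − 23.6702) = 0.288156
t = −63.7183 · ln(0.288156) = 79.2816 s.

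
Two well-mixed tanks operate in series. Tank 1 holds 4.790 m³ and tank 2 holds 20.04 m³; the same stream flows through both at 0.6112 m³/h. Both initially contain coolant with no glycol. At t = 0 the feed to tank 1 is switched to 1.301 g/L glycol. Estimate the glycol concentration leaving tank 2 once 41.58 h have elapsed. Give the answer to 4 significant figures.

0.8220 g/L

Each tank obeys Vᵢ dCᵢ/dt = Q(Cᵢ₋₁ − Cᵢ), so τᵢ = Vᵢ/Q.
τ₁ = 4.790/0.6112 = 7.83704 h; τ₂ = 20.04/0.6112 = 32.7880 h.
Tank 1: C₁ = C_in(1 − e^(−t/τ₁)). Tank 2 (τ₁ ≠ τ₂): C₂ = C_in[1 − (τ₁ e^(−t/τ₁) − τ₂ e^(−t/τ₂))/(τ₁ − τ₂)].
At t = 41.58: e^(−t/τ₁) = 0.00496385, e^(−t/τ₂) = 0.281352.
C₂ = 1.301·[1 − (7.83704·0.00496385 − 32.7880·0.281352)/(-24.9509)] = 1.301·0.631835 = 0.822017 g/L.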